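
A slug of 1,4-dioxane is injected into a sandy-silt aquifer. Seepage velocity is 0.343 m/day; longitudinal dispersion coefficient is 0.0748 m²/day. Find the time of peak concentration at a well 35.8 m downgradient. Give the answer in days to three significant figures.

104 days

For the 1D instantaneous-source solution, setting ∂C/∂t = 0 at fixed x gives v²t² + 2Dt − x² = 0, so t = (√(D² + v²x²) − D)/v².
√(D² + v²x²) = √(0.0748² + 0.343² × 35.8²) = 12.28; v² = 0.117649.
t = (12.28 − 0.0748)/0.117649 = 104 days (vs. the pure-advection estimate x/v = 104 d).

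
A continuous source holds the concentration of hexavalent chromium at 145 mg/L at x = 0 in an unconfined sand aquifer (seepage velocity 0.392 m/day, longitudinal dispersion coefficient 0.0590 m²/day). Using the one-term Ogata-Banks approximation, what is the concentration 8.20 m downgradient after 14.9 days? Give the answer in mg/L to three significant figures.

For a continuous step input, C/C₀ ≈ ½·erfc((x−vt)/(2√(Dt))).
vt = 0.392 × 14.9 = 5.8408 m and 2√(Dt) = 2√(0.0590 × 14.9) = 1.875 m.
Argument (x−vt)/(2√(Dt)) = (8.20 − 5.8408)/1.875 = 1.258; ½·erfc(1.258) = 0.03761.
C = 145 × 0.03761 = 5.45 mg/L.

5.45 mg/L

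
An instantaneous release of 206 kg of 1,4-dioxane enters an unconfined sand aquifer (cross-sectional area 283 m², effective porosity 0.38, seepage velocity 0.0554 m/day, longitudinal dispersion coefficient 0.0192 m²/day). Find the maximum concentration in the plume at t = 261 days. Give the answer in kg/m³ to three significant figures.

The peak of an instantaneous 1D plume sits at x = vt; there the Gaussian factor is 1 and C_max = M/(n_e·A·√(4πDt)), where n_e·A is the pore area the mass is dissolved in.
√(4πDt) = √(4π × 0.0192 × 261) = 7.936 m, so C_max = 206/(0.38 × 283 × 7.936) = 0.241 kg/m³.

0.241 kg/m³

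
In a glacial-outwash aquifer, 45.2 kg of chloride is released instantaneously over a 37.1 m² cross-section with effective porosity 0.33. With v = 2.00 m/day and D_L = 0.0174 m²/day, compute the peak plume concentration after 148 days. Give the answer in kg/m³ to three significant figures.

0.649 kg/m³

The peak of an instantaneous 1D plume sits at x = vt; there the Gaussian factor is 1 and C_max = M/(n_e·A·√(4πDt)), where n_e·A is the pore area the mass is dissolved in.
√(4πDt) = √(4π × 0.0174 × 148) = 5.689 m, so C_max = 45.2/(0.33 × 37.1 × 5.689) = 0.649 kg/m³.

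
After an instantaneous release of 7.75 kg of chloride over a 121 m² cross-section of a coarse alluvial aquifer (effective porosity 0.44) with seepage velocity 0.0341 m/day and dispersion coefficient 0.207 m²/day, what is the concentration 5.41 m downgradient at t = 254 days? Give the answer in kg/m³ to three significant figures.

0.00539 kg/m³

For an instantaneous plane source, C(x,t) = M/(n_e·A·√(4πDt)) · exp(−(x−vt)²/(4Dt)), with n_e·A the pore (flow) area.
Plume center vt = 0.0341 × 254 = 8.6614 m, so the well at 5.41 m is 3.2514 m upgradient of the peak.
√(4πDt) = 25.70 m, giving peak height M/(n_e·A·√(4πDt)) = 7.75/(0.44 × 121 × 25.70) = 0.005664 kg/m³.
(x−vt)²/(4Dt) = (-3.2514)²/(4 × 0.207 × 254) = 0.05027; exp(−0.05027) = 0.9510.
C = 0.005664 × 0.9510 = 0.00539 kg/m³.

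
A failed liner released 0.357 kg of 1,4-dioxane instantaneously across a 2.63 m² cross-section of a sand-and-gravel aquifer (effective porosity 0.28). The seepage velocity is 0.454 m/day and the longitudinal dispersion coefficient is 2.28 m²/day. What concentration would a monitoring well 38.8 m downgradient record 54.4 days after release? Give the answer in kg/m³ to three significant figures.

0.00822 kg/m³

For an instantaneous plane source, C(x,t) = M/(n_e·A·√(4πDt)) · exp(−(x−vt)²/(4Dt)), with n_e·A the pore (flow) area.
Plume center vt = 0.454 × 54.4 = 24.6976 m, so the well at 38.8 m is 14.1024 m downgradient of the peak.
√(4πDt) = 39.48 m, giving peak height M/(n_e·A·√(4πDt)) = 0.357/(0.28 × 2.63 × 39.48) = 0.01228 kg/m³.
(x−vt)²/(4Dt) = (14.1024)²/(4 × 2.28 × 54.4) = 0.4009; exp(−0.4009) = 0.6697.
C = 0.01228 × 0.6697 = 0.00822 kg/m³.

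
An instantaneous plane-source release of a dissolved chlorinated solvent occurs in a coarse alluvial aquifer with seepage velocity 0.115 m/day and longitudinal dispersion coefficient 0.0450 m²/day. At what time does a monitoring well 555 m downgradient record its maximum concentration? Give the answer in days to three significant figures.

For the 1D instantaneous-source solution, setting ∂C/∂t = 0 at fixed x gives v²t² + 2Dt − x² = 0, so t = (√(D² + v²x²) − D)/v².
√(D² + v²x²) = √(0.0450² + 0.115² × 555²) = 63.83; v² = 0.013225.
t = (63.83 − 0.0450)/0.013225 = 4820 days (vs. the pure-advection estimate x/v = 4830 d).

4820 days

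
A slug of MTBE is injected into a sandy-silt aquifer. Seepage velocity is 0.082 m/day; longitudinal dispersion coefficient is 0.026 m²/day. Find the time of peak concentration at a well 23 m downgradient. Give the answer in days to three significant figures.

277 days

For the 1D instantaneous-source solution, setting ∂C/∂t = 0 at fixed x gives v²t² + 2Dt − x² = 0, so t = (√(D² + v²x²) − D)/v².
√(D² + v²x²) = √(0.026² + 0.082² × 23²) = 1.886; v² = 0.006724.
t = (1.886 − 0.026)/0.006724 = 277 days (vs. the pure-advection estimate x/v = 280 d).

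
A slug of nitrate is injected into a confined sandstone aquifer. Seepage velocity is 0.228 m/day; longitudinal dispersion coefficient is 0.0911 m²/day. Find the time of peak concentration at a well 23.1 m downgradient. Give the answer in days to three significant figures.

For the 1D instantaneous-source solution, setting ∂C/∂t = 0 at fixed x gives v²t² + 2Dt − x² = 0, so t = (√(D² + v²x²) − D)/v².
√(D² + v²x²) = √(0.0911² + 0.228² × 23.1²) = 5.268; v² = 0.051984.
t = (5.268 − 0.0911)/0.051984 = 99.6 days (vs. the pure-advection estimate x/v = 101 d).

99.6 days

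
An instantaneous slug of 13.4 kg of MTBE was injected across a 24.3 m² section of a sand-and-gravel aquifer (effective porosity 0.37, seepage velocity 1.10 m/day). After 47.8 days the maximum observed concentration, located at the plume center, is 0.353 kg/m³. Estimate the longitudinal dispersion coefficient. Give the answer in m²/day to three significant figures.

0.0297 m²/day

At the plume center C_max = M/(n_e·A·√(4πDt)), so D = M²/(4πt·(n_e·A·C_max)²).
n_e·A·C_max = 0.37 × 24.3 × 0.353 = 3.174 kg/m.
D = 13.4²/(4π × 47.8 × 3.174²) = 0.0297 m²/day.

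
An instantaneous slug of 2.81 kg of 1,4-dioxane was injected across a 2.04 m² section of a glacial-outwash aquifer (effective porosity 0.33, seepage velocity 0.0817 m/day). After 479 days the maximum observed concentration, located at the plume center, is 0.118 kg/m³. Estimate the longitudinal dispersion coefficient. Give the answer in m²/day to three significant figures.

0.208 m²/day

At the plume center C_max = M/(n_e·A·√(4πDt)), so D = M²/(4πt·(n_e·A·C_max)²).
n_e·A·C_max = 0.33 × 2.04 × 0.118 = 0.07944 kg/m.
D = 2.81²/(4π × 479 × 0.07944²) = 0.208 m²/day.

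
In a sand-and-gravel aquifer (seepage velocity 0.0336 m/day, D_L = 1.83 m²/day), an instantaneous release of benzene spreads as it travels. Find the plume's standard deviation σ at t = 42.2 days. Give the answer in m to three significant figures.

Dispersive spreading gives a Gaussian with σ² = 2Dt; advection only shifts the center.
σ = √(2 × 1.83 × 42.2) = 12.4 m.

12.4 m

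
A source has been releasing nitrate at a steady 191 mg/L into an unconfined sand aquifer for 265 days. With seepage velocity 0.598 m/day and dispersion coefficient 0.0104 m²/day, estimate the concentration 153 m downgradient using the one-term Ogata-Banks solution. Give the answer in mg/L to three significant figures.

189 mg/L

For a continuous step input, C/C₀ ≈ ½·erfc((x−vt)/(2√(Dt))).
vt = 0.598 × 265 = 158.47 m and 2√(Dt) = 2√(0.0104 × 265) = 3.320 m.
Argument (x−vt)/(2√(Dt)) = (153 − 158.47)/3.320 = -1.648; ½·erfc(-1.648) = 0.9901.
C = 191 × 0.9901 = 189 mg/L.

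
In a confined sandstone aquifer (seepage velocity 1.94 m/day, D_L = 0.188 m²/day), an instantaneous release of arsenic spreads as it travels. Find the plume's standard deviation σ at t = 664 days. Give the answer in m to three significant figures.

Dispersive spreading gives a Gaussian with σ² = 2Dt; advection only shifts the center.
σ = √(2 × 0.188 × 664) = 15.8 m.

15.8 m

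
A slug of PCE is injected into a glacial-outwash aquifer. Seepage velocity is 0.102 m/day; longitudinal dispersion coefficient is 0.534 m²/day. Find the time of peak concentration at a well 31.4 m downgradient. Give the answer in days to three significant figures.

For the 1D instantaneous-source solution, setting ∂C/∂t = 0 at fixed x gives v²t² + 2Dt − x² = 0, so t = (√(D² + v²x²) − D)/v².
√(D² + v²x²) = √(0.534² + 0.102² × 31.4²) = 3.247; v² = 0.010404.
t = (3.247 − 0.534)/0.010404 = 261 days (vs. the pure-advection estimate x/v = 308 d).

261 days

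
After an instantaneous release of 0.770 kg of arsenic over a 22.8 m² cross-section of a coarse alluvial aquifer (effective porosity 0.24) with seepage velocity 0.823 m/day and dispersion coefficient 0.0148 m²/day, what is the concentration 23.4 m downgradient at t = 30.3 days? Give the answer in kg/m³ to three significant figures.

0.0159 kg/m³

For an instantaneous plane source, C(x,t) = M/(n_e·A·√(4πDt)) · exp(−(x−vt)²/(4Dt)), with n_e·A the pore (flow) area.
Plume center vt = 0.823 × 30.3 = 24.9369 m, so the well at 23.4 m is 1.5369 m upgradient of the peak.
√(4πDt) = 2.374 m, giving peak height M/(n_e·A·√(4πDt)) = 0.770/(0.24 × 22.8 × 2.374) = 0.05927 kg/m³.
(x−vt)²/(4Dt) = (-1.5369)²/(4 × 0.0148 × 30.3) = 1.317; exp(−1.317) = 0.2679.
C = 0.05927 × 0.2679 = 0.0159 kg/m³.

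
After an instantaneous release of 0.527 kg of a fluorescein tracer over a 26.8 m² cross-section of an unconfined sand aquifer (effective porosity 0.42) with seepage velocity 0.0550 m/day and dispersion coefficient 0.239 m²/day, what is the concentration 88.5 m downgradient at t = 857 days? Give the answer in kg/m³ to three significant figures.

For an instantaneous plane source, C(x,t) = M/(n_e·A·√(4πDt)) · exp(−(x−vt)²/(4Dt)), with n_e·A the pore (flow) area.
Plume center vt = 0.0550 × 857 = 47.135 m, so the well at 88.5 m is 41.365 m downgradient of the peak.
√(4πDt) = 50.73 m, giving peak height M/(n_e·A·√(4πDt)) = 0.527/(0.42 × 26.8 × 50.73) = 0.0009229 kg/m³.
(x−vt)²/(4Dt) = (41.365)²/(4 × 0.239 × 857) = 2.088; exp(−2.088) = 0.1239.
C = 0.0009229 × 0.1239 = 0.000114 kg/m³.

0.000114 kg/m³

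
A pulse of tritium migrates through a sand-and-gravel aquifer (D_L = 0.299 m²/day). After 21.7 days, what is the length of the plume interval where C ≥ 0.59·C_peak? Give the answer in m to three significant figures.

7.40 m

The plume is Gaussian with σ = √(2Dt) = √(2 × 0.299 × 21.7) = 3.602 m.
C/C_peak = exp(−Δx²/(2σ²)) = 0.59 ⇒ Δx = σ·√(−2 ln 0.59) = 3.602 × 1.027 = 3.699 m.
Width = 2Δx = 7.40 m.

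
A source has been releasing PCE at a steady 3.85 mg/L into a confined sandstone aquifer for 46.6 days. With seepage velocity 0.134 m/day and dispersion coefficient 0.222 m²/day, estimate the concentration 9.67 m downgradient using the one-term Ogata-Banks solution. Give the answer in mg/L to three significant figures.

0.869 mg/L

For a continuous step input, C/C₀ ≈ ½·erfc((x−vt)/(2√(Dt))).
vt = 0.134 × 46.6 = 6.2444 m and 2√(Dt) = 2√(0.222 × 46.6) = 6.433 m.
Argument (x−vt)/(2√(Dt)) = (9.67 − 6.2444)/6.433 = 0.5325; ½·erfc(0.5325) = 0.2257.
C = 3.85 × 0.2257 = 0.869 mg/L.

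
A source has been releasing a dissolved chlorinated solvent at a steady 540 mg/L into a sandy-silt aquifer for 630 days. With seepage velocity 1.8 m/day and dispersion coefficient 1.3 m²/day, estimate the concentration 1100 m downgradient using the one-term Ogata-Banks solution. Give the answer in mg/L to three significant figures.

For a continuous step input, C/C₀ ≈ ½·erfc((x−vt)/(2√(Dt))).
vt = 1.8 × 630 = 1134 m and 2√(Dt) = 2√(1.3 × 630) = 57.24 m.
Argument (x−vt)/(2√(Dt)) = (1100 − 1134)/57.24 = -0.5940; ½·erfc(-0.5940) = 0.7996.
C = 540 × 0.7996 = 432 mg/L.

432 mg/L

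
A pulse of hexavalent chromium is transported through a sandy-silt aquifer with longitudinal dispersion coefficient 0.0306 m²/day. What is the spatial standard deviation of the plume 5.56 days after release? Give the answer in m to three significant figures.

0.583 m

Dispersive spreading gives a Gaussian with σ² = 2Dt; advection only shifts the center.
σ = √(2 × 0.0306 × 5.56) = 0.583 m.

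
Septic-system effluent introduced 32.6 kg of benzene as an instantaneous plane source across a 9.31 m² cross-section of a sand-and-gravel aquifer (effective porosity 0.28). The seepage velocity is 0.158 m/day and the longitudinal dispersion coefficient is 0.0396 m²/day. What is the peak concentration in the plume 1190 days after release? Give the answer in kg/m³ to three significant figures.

The peak of an instantaneous 1D plume sits at x = vt; there the Gaussian factor is 1 and C_max = M/(n_e·A·√(4πDt)), where n_e·A is the pore area the mass is dissolved in.
√(4πDt) = √(4π × 0.0396 × 1190) = 24.33 m, so C_max = 32.6/(0.28 × 9.31 × 24.33) = 0.514 kg/m³.

0.514 kg/m³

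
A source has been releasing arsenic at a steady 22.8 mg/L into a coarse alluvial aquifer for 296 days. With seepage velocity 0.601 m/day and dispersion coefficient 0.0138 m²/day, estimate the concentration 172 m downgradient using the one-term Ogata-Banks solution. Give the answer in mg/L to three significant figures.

For a continuous step input, C/C₀ ≈ ½·erfc((x−vt)/(2√(Dt))).
vt = 0.601 × 296 = 177.896 m and 2√(Dt) = 2√(0.0138 × 296) = 4.042 m.
Argument (x−vt)/(2√(Dt)) = (172 − 177.896)/4.042 = -1.459; ½·erfc(-1.459) = 0.9805.
C = 22.8 × 0.9805 = 22.4 mg/L.

22.4 mg/L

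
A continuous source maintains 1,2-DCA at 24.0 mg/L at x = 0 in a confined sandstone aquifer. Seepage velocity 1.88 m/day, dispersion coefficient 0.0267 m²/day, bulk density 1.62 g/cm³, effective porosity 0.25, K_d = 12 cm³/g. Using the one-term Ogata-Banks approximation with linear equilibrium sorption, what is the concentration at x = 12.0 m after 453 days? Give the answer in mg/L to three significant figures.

Retardation factor R = 1 + ρ_b·K_d/n = 1 + 1.62 × 12/0.25 = 78.76.
Sorption retards both mechanisms: v_R = v/R = 0.02387 m/day, D_R = D/R = 0.0003390 m²/day.
v_R·t = 0.02387 × 453 = 10.81311 m; 2√(D_R t) = 0.7838 m; argument = (12.0 − 10.81311)/0.7838 = 1.514.
C = C₀ × ½·erfc(1.514) = 24.0 × 0.01613 = 0.387 mg/L.

0.387 mg/L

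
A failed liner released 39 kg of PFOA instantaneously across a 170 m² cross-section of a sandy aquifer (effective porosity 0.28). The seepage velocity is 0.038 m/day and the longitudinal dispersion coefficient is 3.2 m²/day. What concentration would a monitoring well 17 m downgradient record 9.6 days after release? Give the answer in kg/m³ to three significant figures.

For an instantaneous plane source, C(x,t) = M/(n_e·A·√(4πDt)) · exp(−(x−vt)²/(4Dt)), with n_e·A the pore (flow) area.
Plume center vt = 0.038 × 9.6 = 0.3648 m, so the well at 17 m is 16.6352 m downgradient of the peak.
√(4πDt) = 19.65 m, giving peak height M/(n_e·A·√(4πDt)) = 39/(0.28 × 170 × 19.65) = 0.04170 kg/m³.
(x−vt)²/(4Dt) = (16.6352)²/(4 × 3.2 × 9.6) = 2.252; exp(−2.252) = 0.1052.
C = 0.04170 × 0.1052 = 0.00439 kg/m³.

0.00439 kg/m³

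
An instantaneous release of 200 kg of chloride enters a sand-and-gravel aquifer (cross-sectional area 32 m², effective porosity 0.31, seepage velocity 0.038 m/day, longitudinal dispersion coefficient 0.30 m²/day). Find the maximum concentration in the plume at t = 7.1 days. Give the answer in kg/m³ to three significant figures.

3.90 kg/m³

The peak of an instantaneous 1D plume sits at x = vt; there the Gaussian factor is 1 and C_max = M/(n_e·A·√(4πDt)), where n_e·A is the pore area the mass is dissolved in.
√(4πDt) = √(4π × 0.30 × 7.1) = 5.174 m, so C_max = 200/(0.31 × 32 × 5.174) = 3.90 kg/m³.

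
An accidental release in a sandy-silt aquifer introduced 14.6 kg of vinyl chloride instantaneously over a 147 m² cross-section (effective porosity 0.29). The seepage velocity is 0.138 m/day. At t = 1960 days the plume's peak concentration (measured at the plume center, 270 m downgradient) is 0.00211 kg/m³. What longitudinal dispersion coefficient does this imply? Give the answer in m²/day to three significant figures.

1.07 m²/day

At the plume center C_max = M/(n_e·A·√(4πDt)), so D = M²/(4πt·(n_e·A·C_max)²).
n_e·A·C_max = 0.29 × 147 × 0.00211 = 0.08995 kg/m.
D = 14.6²/(4π × 1960 × 0.08995²) = 1.07 m²/day.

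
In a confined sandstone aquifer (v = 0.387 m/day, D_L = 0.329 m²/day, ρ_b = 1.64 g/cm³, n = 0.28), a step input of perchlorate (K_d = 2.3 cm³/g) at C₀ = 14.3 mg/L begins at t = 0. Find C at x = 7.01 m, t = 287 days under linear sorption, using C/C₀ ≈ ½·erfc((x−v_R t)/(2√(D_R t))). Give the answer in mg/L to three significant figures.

8.19 mg/L

Retardation factor R = 1 + ρ_b·K_d/n = 1 + 1.64 × 2.3/0.28 = 14.47.
Sorption retards both mechanisms: v_R = v/R = 0.02674 m/day, D_R = D/R = 0.02274 m²/day.
v_R·t = 0.02674 × 287 = 7.67438 m; 2√(D_R t) = 5.109 m; argument = (7.01 − 7.67438)/5.109 = -0.1300.
C = C₀ × ½·erfc(-0.1300) = 14.3 × 0.5729 = 8.19 mg/L.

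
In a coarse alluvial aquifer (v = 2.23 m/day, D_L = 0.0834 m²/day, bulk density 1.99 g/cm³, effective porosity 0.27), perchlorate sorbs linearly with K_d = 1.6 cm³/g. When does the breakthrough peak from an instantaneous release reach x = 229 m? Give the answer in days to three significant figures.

1310 days

Retardation factor R = 1 + ρ_b·K_d/n = 1 + 1.99 × 1.6/0.27 = 12.79.
Sorption retards both mechanisms: v_R = v/R = 0.1744 m/day, D_R = D/R = 0.006521 m²/day.
Peak time from v_R²t² + 2D_R t − x² = 0: t = (√(D_R² + v_R²x²) − D_R)/v_R².
√(D_R² + v_R²x²) = √(0.006521² + 0.1744² × 229²) = 39.94; v_R² = 0.03042.
t = (39.94 − 0.006521)/0.03042 = 1310 days.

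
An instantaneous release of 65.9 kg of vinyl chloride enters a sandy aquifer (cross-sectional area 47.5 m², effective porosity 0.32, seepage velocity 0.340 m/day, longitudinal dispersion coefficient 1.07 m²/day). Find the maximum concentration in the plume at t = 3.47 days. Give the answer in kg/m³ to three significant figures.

The peak of an instantaneous 1D plume sits at x = vt; there the Gaussian factor is 1 and C_max = M/(n_e·A·√(4πDt)), where n_e·A is the pore area the mass is dissolved in.
√(4πDt) = √(4π × 1.07 × 3.47) = 6.831 m, so C_max = 65.9/(0.32 × 47.5 × 6.831) = 0.635 kg/m³.

0.635 kg/m³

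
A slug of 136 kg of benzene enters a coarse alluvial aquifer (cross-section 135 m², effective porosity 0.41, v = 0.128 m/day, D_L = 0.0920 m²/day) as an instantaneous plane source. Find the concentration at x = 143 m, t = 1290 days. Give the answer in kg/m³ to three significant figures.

0.0227 kg/m³

For an instantaneous plane source, C(x,t) = M/(n_e·A·√(4πDt)) · exp(−(x−vt)²/(4Dt)), with n_e·A the pore (flow) area.
Plume center vt = 0.128 × 1290 = 165.12 m, so the well at 143 m is 22.12 m upgradient of the peak.
√(4πDt) = 38.62 m, giving peak height M/(n_e·A·√(4πDt)) = 136/(0.41 × 135 × 38.62) = 0.06362 kg/m³.
(x−vt)²/(4Dt) = (-22.12)²/(4 × 0.0920 × 1290) = 1.031; exp(−1.031) = 0.3567.
C = 0.06362 × 0.3567 = 0.0227 kg/m³.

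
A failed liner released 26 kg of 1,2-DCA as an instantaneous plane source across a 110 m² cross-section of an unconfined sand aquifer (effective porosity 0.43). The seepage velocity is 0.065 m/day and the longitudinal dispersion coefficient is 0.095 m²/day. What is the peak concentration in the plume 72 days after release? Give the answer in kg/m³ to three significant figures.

The peak of an instantaneous 1D plume sits at x = vt; there the Gaussian factor is 1 and C_max = M/(n_e·A·√(4πDt)), where n_e·A is the pore area the mass is dissolved in.
√(4πDt) = √(4π × 0.095 × 72) = 9.271 m, so C_max = 26/(0.43 × 110 × 9.271) = 0.0593 kg/m³.

0.0593 kg/m³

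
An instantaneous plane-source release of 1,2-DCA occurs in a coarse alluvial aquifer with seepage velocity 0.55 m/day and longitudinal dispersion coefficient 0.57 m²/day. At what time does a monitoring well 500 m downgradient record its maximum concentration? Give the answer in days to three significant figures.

907 days

For the 1D instantaneous-source solution, setting ∂C/∂t = 0 at fixed x gives v²t² + 2Dt − x² = 0, so t = (√(D² + v²x²) − D)/v².
√(D² + v²x²) = √(0.57² + 0.55² × 500²) = 275.0; v² = 0.3025.
t = (275.0 − 0.57)/0.3025 = 907 days (vs. the pure-advection estimate x/v = 909 d).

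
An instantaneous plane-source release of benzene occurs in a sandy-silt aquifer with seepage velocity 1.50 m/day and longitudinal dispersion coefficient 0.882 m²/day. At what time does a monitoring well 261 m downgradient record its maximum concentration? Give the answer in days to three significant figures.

174 days

For the 1D instantaneous-source solution, setting ∂C/∂t = 0 at fixed x gives v²t² + 2Dt − x² = 0, so t = (√(D² + v²x²) − D)/v².
√(D² + v²x²) = √(0.882² + 1.50² × 261²) = 391.5; v² = 2.25.
t = (391.5 − 0.882)/2.25 = 174 days (vs. the pure-advection estimate x/v = 174 d).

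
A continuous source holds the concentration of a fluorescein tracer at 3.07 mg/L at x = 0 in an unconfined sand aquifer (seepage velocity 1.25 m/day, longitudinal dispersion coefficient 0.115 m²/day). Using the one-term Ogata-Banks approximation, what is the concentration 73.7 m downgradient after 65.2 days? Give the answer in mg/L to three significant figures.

For a continuous step input, C/C₀ ≈ ½·erfc((x−vt)/(2√(Dt))).
vt = 1.25 × 65.2 = 81.5 m and 2√(Dt) = 2√(0.115 × 65.2) = 5.476 m.
Argument (x−vt)/(2√(Dt)) = (73.7 − 81.5)/5.476 = -1.424; ½·erfc(-1.424) = 0.9780.
C = 3.07 × 0.9780 = 3.00 mg/L.

3.00 mg/L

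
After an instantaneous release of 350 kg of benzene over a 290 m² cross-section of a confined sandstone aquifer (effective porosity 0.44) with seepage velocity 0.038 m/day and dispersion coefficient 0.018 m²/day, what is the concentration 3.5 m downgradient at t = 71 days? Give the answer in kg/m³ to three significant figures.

0.604 kg/m³

For an instantaneous plane source, C(x,t) = M/(n_e·A·√(4πDt)) · exp(−(x−vt)²/(4Dt)), with n_e·A the pore (flow) area.
Plume center vt = 0.038 × 71 = 2.698 m, so the well at 3.5 m is 0.802 m downgradient of the peak.
√(4πDt) = 4.007 m, giving peak height M/(n_e·A·√(4πDt)) = 350/(0.44 × 290 × 4.007) = 0.6845 kg/m³.
(x−vt)²/(4Dt) = (0.802)²/(4 × 0.018 × 71) = 0.1258; exp(−0.1258) = 0.8818.
C = 0.6845 × 0.8818 = 0.604 kg/m³.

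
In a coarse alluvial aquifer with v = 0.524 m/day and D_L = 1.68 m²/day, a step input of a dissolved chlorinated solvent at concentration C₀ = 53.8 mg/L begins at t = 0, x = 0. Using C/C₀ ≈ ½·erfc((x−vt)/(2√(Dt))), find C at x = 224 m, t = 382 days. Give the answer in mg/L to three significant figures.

13.6 mg/L

For a continuous step input, C/C₀ ≈ ½·erfc((x−vt)/(2√(Dt))).
vt = 0.524 × 382 = 200.168 m and 2√(Dt) = 2√(1.68 × 382) = 50.67 m.
Argument (x−vt)/(2√(Dt)) = (224 − 200.168)/50.67 = 0.4703; ½·erfc(0.4703) = 0.2530.
C = 53.8 × 0.2530 = 13.6 mg/L.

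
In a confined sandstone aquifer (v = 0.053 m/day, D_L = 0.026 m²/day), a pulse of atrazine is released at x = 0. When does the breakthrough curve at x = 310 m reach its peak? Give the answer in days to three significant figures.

For the 1D instantaneous-source solution, setting ∂C/∂t = 0 at fixed x gives v²t² + 2Dt − x² = 0, so t = (√(D² + v²x²) − D)/v².
√(D² + v²x²) = √(0.026² + 0.053² × 310²) = 16.43; v² = 0.002809.
t = (16.43 − 0.026)/0.002809 = 5840 days (vs. the pure-advection estimate x/v = 5850 d).

5840 days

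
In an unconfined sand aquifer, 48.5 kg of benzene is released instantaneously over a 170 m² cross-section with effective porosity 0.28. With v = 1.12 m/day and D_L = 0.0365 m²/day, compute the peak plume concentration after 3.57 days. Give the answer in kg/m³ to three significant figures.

0.796 kg/m³

The peak of an instantaneous 1D plume sits at x = vt; there the Gaussian factor is 1 and C_max = M/(n_e·A·√(4πDt)), where n_e·A is the pore area the mass is dissolved in.
√(4πDt) = √(4π × 0.0365 × 3.57) = 1.280 m, so C_max = 48.5/(0.28 × 170 × 1.280) = 0.796 kg/m³.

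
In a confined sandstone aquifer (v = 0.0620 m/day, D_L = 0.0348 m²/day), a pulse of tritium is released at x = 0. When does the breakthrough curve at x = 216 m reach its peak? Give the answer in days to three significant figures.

3470 days

For the 1D instantaneous-source solution, setting ∂C/∂t = 0 at fixed x gives v²t² + 2Dt − x² = 0, so t = (√(D² + v²x²) − D)/v².
√(D² + v²x²) = √(0.0348² + 0.0620² × 216²) = 13.39; v² = 0.003844.
t = (13.39 − 0.0348)/0.003844 = 3470 days (vs. the pure-advection estimate x/v = 3480 d).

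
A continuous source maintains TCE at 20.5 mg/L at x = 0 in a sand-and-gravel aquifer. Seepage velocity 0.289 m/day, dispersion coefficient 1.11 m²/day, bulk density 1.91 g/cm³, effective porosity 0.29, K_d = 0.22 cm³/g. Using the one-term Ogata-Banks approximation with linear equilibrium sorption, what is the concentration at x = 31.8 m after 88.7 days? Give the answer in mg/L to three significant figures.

0.178 mg/L

Retardation factor R = 1 + ρ_b·K_d/n = 1 + 1.91 × 0.22/0.29 = 2.449.
Sorption retards both mechanisms: v_R = v/R = 0.1180 m/day, D_R = D/R = 0.4532 m²/day.
v_R·t = 0.1180 × 88.7 = 10.4666 m; 2√(D_R t) = 12.68 m; argument = (31.8 − 10.4666)/12.68 = 1.682.
C = C₀ × ½·erfc(1.682) = 20.5 × 0.008687 = 0.178 mg/L.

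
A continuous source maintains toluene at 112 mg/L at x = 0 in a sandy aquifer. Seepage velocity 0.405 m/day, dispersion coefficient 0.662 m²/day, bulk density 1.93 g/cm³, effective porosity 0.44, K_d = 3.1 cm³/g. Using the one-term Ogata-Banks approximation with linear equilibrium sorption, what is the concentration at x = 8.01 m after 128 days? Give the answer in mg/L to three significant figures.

Retardation factor R = 1 + ρ_b·K_d/n = 1 + 1.93 × 3.1/0.44 = 14.60.
Sorption retards both mechanisms: v_R = v/R = 0.02774 m/day, D_R = D/R = 0.04534 m²/day.
v_R·t = 0.02774 × 128 = 3.55072 m; 2√(D_R t) = 4.818 m; argument = (8.01 − 3.55072)/4.818 = 0.9255.
C = C₀ × ½·erfc(0.9255) = 112 × 0.09529 = 10.7 mg/L.

10.7 mg/L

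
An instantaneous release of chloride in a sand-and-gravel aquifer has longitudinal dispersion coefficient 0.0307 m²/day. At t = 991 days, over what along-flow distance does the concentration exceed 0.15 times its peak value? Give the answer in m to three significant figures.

The plume is Gaussian with σ = √(2Dt) = √(2 × 0.0307 × 991) = 7.800 m.
C/C_peak = exp(−Δx²/(2σ²)) = 0.15 ⇒ Δx = σ·√(−2 ln 0.15) = 7.800 × 1.948 = 15.19 m.
Width = 2Δx = 30.4 m.

30.4 m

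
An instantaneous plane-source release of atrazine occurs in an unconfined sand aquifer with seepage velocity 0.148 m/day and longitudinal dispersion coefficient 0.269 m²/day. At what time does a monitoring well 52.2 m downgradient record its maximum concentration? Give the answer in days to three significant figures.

For the 1D instantaneous-source solution, setting ∂C/∂t = 0 at fixed x gives v²t² + 2Dt − x² = 0, so t = (√(D² + v²x²) − D)/v².
√(D² + v²x²) = √(0.269² + 0.148² × 52.2²) = 7.730; v² = 0.021904.
t = (7.730 − 0.269)/0.021904 = 341 days (vs. the pure-advection estimate x/v = 353 d).

341 days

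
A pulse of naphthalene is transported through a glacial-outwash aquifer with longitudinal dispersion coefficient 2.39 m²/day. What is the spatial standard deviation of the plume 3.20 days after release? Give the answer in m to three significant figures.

3.91 m

Dispersive spreading gives a Gaussian with σ² = 2Dt; advection only shifts the center.
σ = √(2 × 2.39 × 3.20) = 3.91 m.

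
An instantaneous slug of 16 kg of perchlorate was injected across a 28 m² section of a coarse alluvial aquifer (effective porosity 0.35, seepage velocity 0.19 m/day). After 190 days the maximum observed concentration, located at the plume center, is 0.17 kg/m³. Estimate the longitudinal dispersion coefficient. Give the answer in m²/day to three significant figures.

0.0386 m²/day

At the plume center C_max = M/(n_e·A·√(4πDt)), so D = M²/(4πt·(n_e·A·C_max)²).
n_e·A·C_max = 0.35 × 28 × 0.17 = 1.666 kg/m.
D = 16²/(4π × 190 × 1.666²) = 0.0386 m²/day.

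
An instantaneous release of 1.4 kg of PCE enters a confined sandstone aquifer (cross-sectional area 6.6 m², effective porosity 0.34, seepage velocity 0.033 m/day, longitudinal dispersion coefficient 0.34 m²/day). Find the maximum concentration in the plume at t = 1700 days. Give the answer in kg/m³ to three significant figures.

0.00732 kg/m³

The peak of an instantaneous 1D plume sits at x = vt; there the Gaussian factor is 1 and C_max = M/(n_e·A·√(4πDt)), where n_e·A is the pore area the mass is dissolved in.
√(4πDt) = √(4π × 0.34 × 1700) = 85.23 m, so C_max = 1.4/(0.34 × 6.6 × 85.23) = 0.00732 kg/m³.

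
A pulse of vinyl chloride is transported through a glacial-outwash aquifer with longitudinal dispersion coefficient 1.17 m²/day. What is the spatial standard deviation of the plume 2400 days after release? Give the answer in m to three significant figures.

Dispersive spreading gives a Gaussian with σ² = 2Dt; advection only shifts the center.
σ = √(2 × 1.17 × 2400) = 74.9 m.

74.9 m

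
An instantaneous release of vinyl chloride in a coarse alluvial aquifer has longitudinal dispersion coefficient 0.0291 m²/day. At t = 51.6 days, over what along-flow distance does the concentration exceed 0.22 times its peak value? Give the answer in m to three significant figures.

6.03 m

The plume is Gaussian with σ = √(2Dt) = √(2 × 0.0291 × 51.6) = 1.733 m.
C/C_peak = exp(−Δx²/(2σ²)) = 0.22 ⇒ Δx = σ·√(−2 ln 0.22) = 1.733 × 1.740 = 3.015 m.
Width = 2Δx = 6.03 m.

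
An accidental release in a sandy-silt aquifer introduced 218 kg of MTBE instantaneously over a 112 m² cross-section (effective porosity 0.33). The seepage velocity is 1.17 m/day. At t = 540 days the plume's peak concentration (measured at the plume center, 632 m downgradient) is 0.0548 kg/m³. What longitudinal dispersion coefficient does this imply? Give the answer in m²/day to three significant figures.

1.71 m²/day

At the plume center C_max = M/(n_e·A·√(4πDt)), so D = M²/(4πt·(n_e·A·C_max)²).
n_e·A·C_max = 0.33 × 112 × 0.0548 = 2.025 kg/m.
D = 218²/(4π × 540 × 2.025²) = 1.71 m²/day.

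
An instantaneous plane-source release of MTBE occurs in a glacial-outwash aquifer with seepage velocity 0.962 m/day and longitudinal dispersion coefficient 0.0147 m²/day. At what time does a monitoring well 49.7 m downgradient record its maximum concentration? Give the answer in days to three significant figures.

51.6 days

For the 1D instantaneous-source solution, setting ∂C/∂t = 0 at fixed x gives v²t² + 2Dt − x² = 0, so t = (√(D² + v²x²) − D)/v².
√(D² + v²x²) = √(0.0147² + 0.962² × 49.7²) = 47.81; v² = 0.925444.
t = (47.81 − 0.0147)/0.925444 = 51.6 days (vs. the pure-advection estimate x/v = 51.7 d).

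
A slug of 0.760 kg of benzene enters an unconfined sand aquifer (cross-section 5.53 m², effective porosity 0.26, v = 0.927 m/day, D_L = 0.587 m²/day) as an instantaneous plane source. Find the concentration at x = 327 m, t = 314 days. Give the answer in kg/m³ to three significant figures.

For an instantaneous plane source, C(x,t) = M/(n_e·A·√(4πDt)) · exp(−(x−vt)²/(4Dt)), with n_e·A the pore (flow) area.
Plume center vt = 0.927 × 314 = 291.078 m, so the well at 327 m is 35.922 m downgradient of the peak.
√(4πDt) = 48.13 m, giving peak height M/(n_e·A·√(4πDt)) = 0.760/(0.26 × 5.53 × 48.13) = 0.01098 kg/m³.
(x−vt)²/(4Dt) = (35.922)²/(4 × 0.587 × 314) = 1.750; exp(−1.750) = 0.1738.
C = 0.01098 × 0.1738 = 0.00191 kg/m³.

0.00191 kg/m³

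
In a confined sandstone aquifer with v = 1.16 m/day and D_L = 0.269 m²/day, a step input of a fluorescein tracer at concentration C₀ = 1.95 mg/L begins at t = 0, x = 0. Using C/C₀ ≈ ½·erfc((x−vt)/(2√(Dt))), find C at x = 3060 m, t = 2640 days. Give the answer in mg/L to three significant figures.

1.02 mg/L

For a continuous step input, C/C₀ ≈ ½·erfc((x−vt)/(2√(Dt))).
vt = 1.16 × 2640 = 3062.4 m and 2√(Dt) = 2√(0.269 × 2640) = 53.30 m.
Argument (x−vt)/(2√(Dt)) = (3060 − 3062.4)/53.30 = -0.04503; ½·erfc(-0.04503) = 0.5254.
C = 1.95 × 0.5254 = 1.02 mg/L.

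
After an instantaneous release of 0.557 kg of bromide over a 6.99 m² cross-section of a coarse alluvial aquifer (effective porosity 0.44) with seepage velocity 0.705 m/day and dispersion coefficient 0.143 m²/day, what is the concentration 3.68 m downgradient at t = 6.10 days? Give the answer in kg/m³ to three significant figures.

0.0490 kg/m³

For an instantaneous plane source, C(x,t) = M/(n_e·A·√(4πDt)) · exp(−(x−vt)²/(4Dt)), with n_e·A the pore (flow) area.
Plume center vt = 0.705 × 6.10 = 4.3005 m, so the well at 3.68 m is 0.6205 m upgradient of the peak.
√(4πDt) = 3.311 m, giving peak height M/(n_e·A·√(4πDt)) = 0.557/(0.44 × 6.99 × 3.311) = 0.05470 kg/m³.
(x−vt)²/(4Dt) = (-0.6205)²/(4 × 0.143 × 6.10) = 0.1103; exp(−0.1103) = 0.8956.
C = 0.05470 × 0.8956 = 0.0490 kg/m³.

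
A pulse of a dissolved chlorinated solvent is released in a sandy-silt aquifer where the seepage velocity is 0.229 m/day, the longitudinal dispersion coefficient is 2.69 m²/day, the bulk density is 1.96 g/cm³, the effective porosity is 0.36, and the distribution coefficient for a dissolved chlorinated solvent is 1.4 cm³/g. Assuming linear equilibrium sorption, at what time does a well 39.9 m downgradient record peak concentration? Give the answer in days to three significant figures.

Retardation factor R = 1 + ρ_b·K_d/n = 1 + 1.96 × 1.4/0.36 = 8.622.
Sorption retards both mechanisms: v_R = v/R = 0.02656 m/day, D_R = D/R = 0.3120 m²/day.
Peak time from v_R²t² + 2D_R t − x² = 0: t = (√(D_R² + v_R²x²) − D_R)/v_R².
√(D_R² + v_R²x²) = √(0.3120² + 0.02656² × 39.9²) = 1.105; v_R² = 0.0007054.
t = (1.105 − 0.3120)/0.0007054 = 1120 days.

1120 days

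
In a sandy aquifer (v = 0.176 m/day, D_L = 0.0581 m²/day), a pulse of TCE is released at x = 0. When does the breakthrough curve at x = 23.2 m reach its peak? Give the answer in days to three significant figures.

130 days

For the 1D instantaneous-source solution, setting ∂C/∂t = 0 at fixed x gives v²t² + 2Dt − x² = 0, so t = (√(D² + v²x²) − D)/v².
√(D² + v²x²) = √(0.0581² + 0.176² × 23.2²) = 4.084; v² = 0.030976.
t = (4.084 − 0.0581)/0.030976 = 130 days (vs. the pure-advection estimate x/v = 132 d).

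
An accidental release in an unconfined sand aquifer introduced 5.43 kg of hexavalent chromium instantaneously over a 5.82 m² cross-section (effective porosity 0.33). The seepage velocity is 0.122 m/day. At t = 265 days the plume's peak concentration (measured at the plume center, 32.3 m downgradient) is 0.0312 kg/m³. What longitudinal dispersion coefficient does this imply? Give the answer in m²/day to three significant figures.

At the plume center C_max = M/(n_e·A·√(4πDt)), so D = M²/(4πt·(n_e·A·C_max)²).
n_e·A·C_max = 0.33 × 5.82 × 0.0312 = 0.05992 kg/m.
D = 5.43²/(4π × 265 × 0.05992²) = 2.47 m²/day.

2.47 m²/day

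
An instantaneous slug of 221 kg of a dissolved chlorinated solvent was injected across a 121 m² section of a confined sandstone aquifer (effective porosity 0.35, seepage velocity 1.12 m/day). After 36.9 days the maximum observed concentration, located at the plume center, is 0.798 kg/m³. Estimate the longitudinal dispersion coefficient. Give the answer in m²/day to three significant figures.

0.0922 m²/day

At the plume center C_max = M/(n_e·A·√(4πDt)), so D = M²/(4πt·(n_e·A·C_max)²).
n_e·A·C_max = 0.35 × 121 × 0.798 = 33.80 kg/m.
D = 221²/(4π × 36.9 × 33.80²) = 0.0922 m²/day.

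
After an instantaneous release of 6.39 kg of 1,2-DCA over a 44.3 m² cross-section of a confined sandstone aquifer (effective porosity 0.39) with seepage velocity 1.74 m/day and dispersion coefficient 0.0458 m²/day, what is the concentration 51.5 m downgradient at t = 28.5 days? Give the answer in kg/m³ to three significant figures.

0.0454 kg/m³

For an instantaneous plane source, C(x,t) = M/(n_e·A·√(4πDt)) · exp(−(x−vt)²/(4Dt)), with n_e·A the pore (flow) area.
Plume center vt = 1.74 × 28.5 = 49.59 m, so the well at 51.5 m is 1.91 m downgradient of the peak.
√(4πDt) = 4.050 m, giving peak height M/(n_e·A·√(4πDt)) = 6.39/(0.39 × 44.3 × 4.050) = 0.09132 kg/m³.
(x−vt)²/(4Dt) = (1.91)²/(4 × 0.0458 × 28.5) = 0.6987; exp(−0.6987) = 0.4972.
C = 0.09132 × 0.4972 = 0.0454 kg/m³.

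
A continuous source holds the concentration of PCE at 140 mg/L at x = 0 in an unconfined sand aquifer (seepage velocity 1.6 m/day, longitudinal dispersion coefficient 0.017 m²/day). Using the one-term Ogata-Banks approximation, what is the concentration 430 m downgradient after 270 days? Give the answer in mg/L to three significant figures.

104 mg/L

For a continuous step input, C/C₀ ≈ ½·erfc((x−vt)/(2√(Dt))).
vt = 1.6 × 270 = 432 m and 2√(Dt) = 2√(0.017 × 270) = 4.285 m.
Argument (x−vt)/(2√(Dt)) = (430 − 432)/4.285 = -0.4667; ½·erfc(-0.4667) = 0.7454.
C = 140 × 0.7454 = 104 mg/L.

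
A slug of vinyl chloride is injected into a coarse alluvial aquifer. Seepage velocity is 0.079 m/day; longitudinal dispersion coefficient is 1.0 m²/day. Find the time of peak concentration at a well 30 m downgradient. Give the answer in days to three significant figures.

252 days

For the 1D instantaneous-source solution, setting ∂C/∂t = 0 at fixed x gives v²t² + 2Dt − x² = 0, so t = (√(D² + v²x²) − D)/v².
√(D² + v²x²) = √(1.0² + 0.079² × 30²) = 2.572; v² = 0.006241.
t = (2.572 − 1.0)/0.006241 = 252 days (vs. the pure-advection estimate x/v = 380 d).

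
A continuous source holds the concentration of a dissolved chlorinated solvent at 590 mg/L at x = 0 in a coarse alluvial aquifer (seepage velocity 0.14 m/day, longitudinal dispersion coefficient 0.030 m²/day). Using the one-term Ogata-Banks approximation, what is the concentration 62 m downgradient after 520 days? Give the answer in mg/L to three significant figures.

574 mg/L

For a continuous step input, C/C₀ ≈ ½·erfc((x−vt)/(2√(Dt))).
vt = 0.14 × 520 = 72.8 m and 2√(Dt) = 2√(0.030 × 520) = 7.899 m.
Argument (x−vt)/(2√(Dt)) = (62 − 72.8)/7.899 = -1.367; ½·erfc(-1.367) = 0.9734.
C = 590 × 0.9734 = 574 mg/L.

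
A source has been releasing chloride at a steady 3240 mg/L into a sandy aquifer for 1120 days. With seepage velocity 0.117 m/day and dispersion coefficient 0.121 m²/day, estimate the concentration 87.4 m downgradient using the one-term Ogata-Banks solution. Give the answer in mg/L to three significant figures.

For a continuous step input, C/C₀ ≈ ½·erfc((x−vt)/(2√(Dt))).
vt = 0.117 × 1120 = 131.04 m and 2√(Dt) = 2√(0.121 × 1120) = 23.28 m.
Argument (x−vt)/(2√(Dt)) = (87.4 − 131.04)/23.28 = -1.875; ½·erfc(-1.875) = 0.9960.
C = 3240 × 0.9960 = 3230 mg/L.

3230 mg/L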